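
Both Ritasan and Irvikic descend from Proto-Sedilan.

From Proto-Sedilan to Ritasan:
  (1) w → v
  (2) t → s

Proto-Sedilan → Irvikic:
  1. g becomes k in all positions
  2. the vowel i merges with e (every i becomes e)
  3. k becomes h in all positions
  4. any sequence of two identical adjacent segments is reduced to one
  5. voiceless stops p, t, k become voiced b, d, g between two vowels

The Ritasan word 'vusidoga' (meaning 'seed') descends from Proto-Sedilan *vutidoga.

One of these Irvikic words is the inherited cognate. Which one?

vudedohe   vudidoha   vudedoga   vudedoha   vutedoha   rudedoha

vudedoha

Irvikic: *vutidoga > vutidoka > vutedoka > vutedoha > vudedoha  (by unconditioned shift, vowel merger, unconditioned shift, intervocalic voicing)
The other candidates each miss or misapply at least one Irvikic change.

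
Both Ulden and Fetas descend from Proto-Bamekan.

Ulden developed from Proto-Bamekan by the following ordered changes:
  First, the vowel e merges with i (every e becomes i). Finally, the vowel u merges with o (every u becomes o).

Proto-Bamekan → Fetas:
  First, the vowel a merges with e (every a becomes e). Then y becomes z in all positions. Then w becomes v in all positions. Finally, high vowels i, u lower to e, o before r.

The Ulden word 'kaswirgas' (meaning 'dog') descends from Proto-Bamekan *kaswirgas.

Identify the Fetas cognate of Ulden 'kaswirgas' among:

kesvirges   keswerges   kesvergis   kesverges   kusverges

Fetas: start from *kaswirgas.
  rule 1 (vowel merger): kaswirgas → keswirges
  rule 2: no change — keswirges
  rule 3 (unconditioned shift): keswirges → kesvirges
  rule 4 (pre-rhotic lowering): kesvirges → kesverges
  ⇒ Fetas kesverges
Among the options, 'kesverges' alone shows every Fetas change applied in order.

kesverges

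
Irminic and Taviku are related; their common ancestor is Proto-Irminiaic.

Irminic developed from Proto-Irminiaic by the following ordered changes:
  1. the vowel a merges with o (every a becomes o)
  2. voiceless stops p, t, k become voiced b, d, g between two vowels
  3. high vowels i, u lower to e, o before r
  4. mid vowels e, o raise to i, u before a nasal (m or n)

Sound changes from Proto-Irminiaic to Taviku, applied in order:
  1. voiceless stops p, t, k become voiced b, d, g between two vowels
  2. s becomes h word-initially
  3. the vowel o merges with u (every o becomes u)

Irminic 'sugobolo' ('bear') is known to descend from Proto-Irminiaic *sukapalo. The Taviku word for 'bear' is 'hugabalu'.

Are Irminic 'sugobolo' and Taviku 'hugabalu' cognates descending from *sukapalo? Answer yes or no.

yes

Derive the expected Taviku reflex of *sukapalo:
Taviku: *sukapalo > sugabalo > hugabalo > hugabalu  (by intervocalic voicing, debuccalisation, vowel merger)
Taviku 'hugabalu' matches the regular reflex exactly, so the pair is cognate.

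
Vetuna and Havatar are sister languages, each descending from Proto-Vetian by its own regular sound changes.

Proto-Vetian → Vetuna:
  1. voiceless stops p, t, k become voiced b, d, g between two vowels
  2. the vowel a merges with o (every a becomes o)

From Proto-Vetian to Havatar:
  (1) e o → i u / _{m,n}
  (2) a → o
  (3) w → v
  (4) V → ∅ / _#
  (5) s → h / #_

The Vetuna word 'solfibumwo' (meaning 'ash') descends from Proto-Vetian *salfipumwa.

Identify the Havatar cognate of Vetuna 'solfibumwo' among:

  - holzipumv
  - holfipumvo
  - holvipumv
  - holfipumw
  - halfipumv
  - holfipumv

holfipumv

Havatar: start from *salfipumwa.
  rule 1: no change — salfipumwa
  rule 2 (vowel merger): salfipumwa → solfipumwo
  rule 3 (unconditioned shift): solfipumwo → solfipumvo
  rule 4 (apocope): solfipumvo → solfipumv
  rule 5 (debuccalisation): solfipumv → holfipumv
  ⇒ Havatar holfipumv
Only 'holfipumv' matches the regular Havatar development of *salfipumwa.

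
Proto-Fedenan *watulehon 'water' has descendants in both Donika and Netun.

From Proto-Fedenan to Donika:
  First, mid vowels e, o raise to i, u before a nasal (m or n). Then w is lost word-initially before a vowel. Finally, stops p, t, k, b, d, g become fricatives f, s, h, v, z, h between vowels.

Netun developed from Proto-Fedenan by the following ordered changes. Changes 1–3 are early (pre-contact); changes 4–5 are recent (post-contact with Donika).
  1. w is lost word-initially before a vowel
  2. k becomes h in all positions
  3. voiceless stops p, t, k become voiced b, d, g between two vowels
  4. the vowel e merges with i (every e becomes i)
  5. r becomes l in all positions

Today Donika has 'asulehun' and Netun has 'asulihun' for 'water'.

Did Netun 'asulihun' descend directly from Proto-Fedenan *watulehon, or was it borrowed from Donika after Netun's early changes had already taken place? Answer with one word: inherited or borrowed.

borrowed

If inherited, *watulehon would pass through all of Netun's changes:
Netun: *watulehon
  watulehon → atulehon   [glide loss]
  atulehon (rule 2 does not apply)
  atulehon → adulehon   [intervocalic voicing]
  adulehon → adulihon   [vowel merger]
  adulihon (rule 5 does not apply)
  giving Netun adulihon.
If borrowed from Donika 'asulehun' after the early changes, it would undergo only the recent ones:
  rule 4 (vowel merger): asulehun → asulihun
  rule 5 (unconditioned shift): no change (asulihun)
  ⇒ as a loan: asulihun
Netun 'asulihun' matches the loan outcome 'asulihun', not the inherited 'adulihon' — it skipped the early Netun changes, so it was borrowed from Donika.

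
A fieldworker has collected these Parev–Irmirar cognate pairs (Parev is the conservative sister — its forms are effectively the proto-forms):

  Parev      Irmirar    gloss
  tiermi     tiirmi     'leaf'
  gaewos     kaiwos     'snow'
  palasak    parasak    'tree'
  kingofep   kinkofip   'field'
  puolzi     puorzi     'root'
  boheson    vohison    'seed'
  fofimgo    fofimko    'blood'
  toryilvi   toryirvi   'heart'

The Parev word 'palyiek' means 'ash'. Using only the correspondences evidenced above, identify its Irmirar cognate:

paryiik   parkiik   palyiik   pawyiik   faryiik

puolzi ~ puorzi — Parev l corresponds to Irmirar r after a vowel, before a consonant other than r, m, n, p, b, f, v.
gaewos ~ kaiwos — Parev e corresponds to Irmirar i after a vowel, before a consonant other than r, m, n, p, b, f, v.
Applying these to Parev 'palyiek':
  palyiek → paryiek   (l→r after a vowel, before a consonant other than r, m, n, p, b, f, v)
  paryiek → paryiik   (e→i after a vowel, before a consonant other than r, m, n, p, b, f, v)
So the Irmirar cognate is 'paryiik'.

paryiik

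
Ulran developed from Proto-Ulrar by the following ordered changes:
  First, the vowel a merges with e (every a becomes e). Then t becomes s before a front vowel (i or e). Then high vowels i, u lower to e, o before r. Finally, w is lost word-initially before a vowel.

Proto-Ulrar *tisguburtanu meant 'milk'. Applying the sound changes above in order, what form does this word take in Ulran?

Ulran: *tisguburtanu > tisguburtenu > sisgubursenu > sisguborsenu  (by vowel merger, palatalisation, pre-rhotic lowering)

sisguborsenu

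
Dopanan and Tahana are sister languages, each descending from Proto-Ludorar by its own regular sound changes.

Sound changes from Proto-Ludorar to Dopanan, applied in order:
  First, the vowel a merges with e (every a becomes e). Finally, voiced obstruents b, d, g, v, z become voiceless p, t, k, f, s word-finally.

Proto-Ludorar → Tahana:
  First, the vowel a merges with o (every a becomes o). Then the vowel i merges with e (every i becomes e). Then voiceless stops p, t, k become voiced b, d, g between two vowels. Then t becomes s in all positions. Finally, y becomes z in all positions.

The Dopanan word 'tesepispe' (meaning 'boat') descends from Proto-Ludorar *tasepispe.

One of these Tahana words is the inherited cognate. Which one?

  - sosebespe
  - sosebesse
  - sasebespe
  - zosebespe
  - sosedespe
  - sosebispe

Tahana: start from *tasepispe.
  rule 1 (vowel merger): tasepispe → tosepispe
  rule 2 (vowel merger): tosepispe → tosepespe
  rule 3 (intervocalic voicing): tosepespe → tosebespe
  rule 4 (unconditioned shift): tosebespe → sosebespe
  rule 5: no change — sosebespe
  ⇒ Tahana sosebespe
Among the options, 'sosebespe' alone shows every Tahana change applied in order.

sosebespe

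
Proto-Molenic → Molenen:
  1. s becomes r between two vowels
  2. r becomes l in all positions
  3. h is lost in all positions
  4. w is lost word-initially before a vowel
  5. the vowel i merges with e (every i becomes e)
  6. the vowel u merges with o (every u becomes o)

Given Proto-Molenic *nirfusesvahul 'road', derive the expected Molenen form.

Molenen: start from *nirfusesvahul.
  rule 1 (rhotacism): nirfusesvahul → nirfuresvahul
  rule 2 (unconditioned shift): nirfuresvahul → nilfulesvahul
  rule 3 (h-loss): nilfulesvahul → nilfulesvaul
  rule 4: no change — nilfulesvaul
  rule 5 (vowel merger): nilfulesvaul → nelfulesvaul
  rule 6 (vowel merger): nelfulesvaul → nelfolesvaol
  ⇒ Molenen nelfolesvaol

nelfolesvaol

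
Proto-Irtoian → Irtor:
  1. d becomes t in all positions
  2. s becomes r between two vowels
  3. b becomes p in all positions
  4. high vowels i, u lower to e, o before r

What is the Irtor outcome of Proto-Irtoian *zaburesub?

zaporerup

Irtor: start from *zaburesub.
  rule 1: no change — zaburesub
  rule 2 (rhotacism): zaburesub → zaburerub
  rule 3 (unconditioned shift): zaburerub → zapurerup
  rule 4 (pre-rhotic lowering): zapurerup → zaporerup
  ⇒ Irtor zaporerup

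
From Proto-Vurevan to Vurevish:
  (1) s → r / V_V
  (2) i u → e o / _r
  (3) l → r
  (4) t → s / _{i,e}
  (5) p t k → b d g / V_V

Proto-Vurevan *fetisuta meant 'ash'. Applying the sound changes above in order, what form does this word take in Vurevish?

feseruda

Vurevish: start from *fetisuta.
  rule 1 (rhotacism): fetisuta → fetiruta
  rule 2 (pre-rhotic lowering): fetiruta → feteruta
  rule 3: no change — feteruta
  rule 4 (palatalisation): feteruta → feseruta
  rule 5 (intervocalic voicing): feseruta → feseruda
  ⇒ Vurevish feseruda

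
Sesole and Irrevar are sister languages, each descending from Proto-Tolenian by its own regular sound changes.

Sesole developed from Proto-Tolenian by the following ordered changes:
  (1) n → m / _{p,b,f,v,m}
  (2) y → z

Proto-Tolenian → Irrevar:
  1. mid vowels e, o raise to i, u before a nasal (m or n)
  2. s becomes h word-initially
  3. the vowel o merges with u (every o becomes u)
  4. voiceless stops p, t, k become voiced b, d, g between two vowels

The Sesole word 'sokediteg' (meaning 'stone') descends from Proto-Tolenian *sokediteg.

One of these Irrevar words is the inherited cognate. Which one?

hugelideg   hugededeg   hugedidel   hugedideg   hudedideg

hugedideg

Irrevar: start from *sokediteg.
  rule 1: no change — sokediteg
  rule 2 (debuccalisation): sokediteg → hokediteg
  rule 3 (vowel merger): hokediteg → hukediteg
  rule 4 (intervocalic voicing): hukediteg → hugedideg
  ⇒ Irrevar hugedideg
The other candidates each miss or misapply at least one Irrevar change.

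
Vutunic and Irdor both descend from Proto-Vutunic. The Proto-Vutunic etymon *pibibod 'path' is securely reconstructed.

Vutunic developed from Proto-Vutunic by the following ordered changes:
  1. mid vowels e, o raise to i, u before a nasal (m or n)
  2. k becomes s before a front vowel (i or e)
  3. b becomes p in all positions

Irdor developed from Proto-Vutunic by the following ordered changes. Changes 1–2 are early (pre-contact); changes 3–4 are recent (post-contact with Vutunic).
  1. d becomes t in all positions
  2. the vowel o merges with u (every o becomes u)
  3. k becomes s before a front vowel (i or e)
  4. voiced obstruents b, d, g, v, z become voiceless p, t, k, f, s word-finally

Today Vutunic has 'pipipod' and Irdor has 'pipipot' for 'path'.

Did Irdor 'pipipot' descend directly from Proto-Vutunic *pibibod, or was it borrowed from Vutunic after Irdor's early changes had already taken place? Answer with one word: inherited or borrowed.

borrowed

If inherited, *pibibod would pass through all of Irdor's changes:
Irdor: *pibibod > pibibot > pibibut  (by unconditioned shift, vowel merger)
If borrowed from Vutunic 'pipipod' after the early changes, it would undergo only the recent ones:
  rule 3 (palatalisation): no change (pipipod)
  rule 4 (final devoicing): pipipod → pipipot
  ⇒ as a loan: pipipot
Irdor 'pipipot' matches the loan outcome 'pipipot', not the inherited 'pibibut' — it skipped the early Irdor changes, so it was borrowed from Vutunic.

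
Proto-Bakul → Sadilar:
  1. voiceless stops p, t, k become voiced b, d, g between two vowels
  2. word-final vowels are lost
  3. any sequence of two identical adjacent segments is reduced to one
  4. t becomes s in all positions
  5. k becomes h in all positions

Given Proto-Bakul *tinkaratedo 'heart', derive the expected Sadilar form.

Sadilar: *tinkaratedo
  tinkaratedo → tinkaradedo   [intervocalic voicing]
  tinkaradedo → tinkaraded   [apocope]
  tinkaraded (rule 3 does not apply)
  tinkaraded → sinkaraded   [unconditioned shift]
  sinkaraded → sinharaded   [unconditioned shift]
  giving Sadilar sinharaded.

sinharaded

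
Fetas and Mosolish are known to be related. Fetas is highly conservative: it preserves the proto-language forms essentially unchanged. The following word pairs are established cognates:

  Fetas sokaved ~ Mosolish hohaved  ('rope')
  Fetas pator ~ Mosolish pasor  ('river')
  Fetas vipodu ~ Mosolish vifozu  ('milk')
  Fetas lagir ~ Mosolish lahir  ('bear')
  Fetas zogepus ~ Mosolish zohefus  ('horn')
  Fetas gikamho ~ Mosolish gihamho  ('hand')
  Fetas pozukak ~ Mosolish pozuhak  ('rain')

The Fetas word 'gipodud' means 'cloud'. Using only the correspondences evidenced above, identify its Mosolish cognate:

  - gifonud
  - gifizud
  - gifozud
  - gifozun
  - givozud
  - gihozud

vipodu ~ vifozu — Fetas p corresponds to Mosolish f between vowels (before a back vowel).
vipodu ~ vifozu — Fetas d corresponds to Mosolish z between vowels (before a back vowel).
Applying these to Fetas 'gipodud':
  gipodud → gifodud   (p→f between vowels (before a back vowel))
  gifodud → gifozud   (d→z between vowels (before a back vowel))
So the Mosolish cognate is 'gifozud'.

gifozud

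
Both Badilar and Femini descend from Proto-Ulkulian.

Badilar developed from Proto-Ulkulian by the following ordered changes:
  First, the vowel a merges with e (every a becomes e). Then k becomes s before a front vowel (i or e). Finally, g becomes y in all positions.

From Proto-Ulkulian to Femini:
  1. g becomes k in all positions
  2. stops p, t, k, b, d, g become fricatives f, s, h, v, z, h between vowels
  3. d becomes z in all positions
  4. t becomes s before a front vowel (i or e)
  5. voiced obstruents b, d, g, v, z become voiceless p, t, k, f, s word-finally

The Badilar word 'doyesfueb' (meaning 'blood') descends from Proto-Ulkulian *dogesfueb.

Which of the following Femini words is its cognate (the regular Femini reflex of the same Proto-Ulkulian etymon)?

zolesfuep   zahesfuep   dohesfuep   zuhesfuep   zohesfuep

Femini: start from *dogesfueb.
  rule 1 (unconditioned shift): dogesfueb → dokesfueb
  rule 2 (intervocalic lenition): dokesfueb → dohesfueb
  rule 3 (unconditioned shift): dohesfueb → zohesfueb
  rule 4: no change — zohesfueb
  rule 5 (final devoicing): zohesfueb → zohesfuep
  ⇒ Femini zohesfuep
Among the options, 'zohesfuep' alone shows every Femini change applied in order.

zohesfuep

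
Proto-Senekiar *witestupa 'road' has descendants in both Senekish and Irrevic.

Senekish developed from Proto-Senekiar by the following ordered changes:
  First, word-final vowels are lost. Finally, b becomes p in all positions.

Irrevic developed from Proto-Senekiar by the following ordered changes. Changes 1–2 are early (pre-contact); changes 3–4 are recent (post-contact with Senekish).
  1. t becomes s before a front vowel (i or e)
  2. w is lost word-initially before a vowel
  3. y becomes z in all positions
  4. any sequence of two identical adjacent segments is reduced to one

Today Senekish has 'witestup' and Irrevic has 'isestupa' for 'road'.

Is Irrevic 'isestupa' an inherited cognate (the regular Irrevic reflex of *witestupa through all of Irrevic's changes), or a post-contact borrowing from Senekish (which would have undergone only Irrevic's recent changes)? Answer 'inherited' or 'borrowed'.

inherited

If inherited, *witestupa would pass through all of Irrevic's changes:
Irrevic: *witestupa > wisestupa > isestupa  (by palatalisation, glide loss)
If borrowed from Senekish 'witestup' after the early changes, it would undergo only the recent ones:
  rule 3 (unconditioned shift): no change (witestup)
  rule 4 (degemination): no change (witestup)
  ⇒ as a loan: witestup
Irrevic 'isestupa' matches the inherited outcome exactly, so it is an inherited cognate, not a loan.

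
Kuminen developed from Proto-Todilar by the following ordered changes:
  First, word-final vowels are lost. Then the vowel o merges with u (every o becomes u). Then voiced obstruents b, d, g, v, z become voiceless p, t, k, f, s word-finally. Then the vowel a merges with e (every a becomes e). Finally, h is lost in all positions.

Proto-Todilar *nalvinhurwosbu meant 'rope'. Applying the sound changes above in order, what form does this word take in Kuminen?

Kuminen: *nalvinhurwosbu
  nalvinhurwosbu → nalvinhurwosb   [apocope]
  nalvinhurwosb → nalvinhurwusb   [vowel merger]
  nalvinhurwusb → nalvinhurwusp   [final devoicing]
  nalvinhurwusp → nelvinhurwusp   [vowel merger]
  nelvinhurwusp → nelvinurwusp   [h-loss]
  giving Kuminen nelvinurwusp.

nelvinurwusp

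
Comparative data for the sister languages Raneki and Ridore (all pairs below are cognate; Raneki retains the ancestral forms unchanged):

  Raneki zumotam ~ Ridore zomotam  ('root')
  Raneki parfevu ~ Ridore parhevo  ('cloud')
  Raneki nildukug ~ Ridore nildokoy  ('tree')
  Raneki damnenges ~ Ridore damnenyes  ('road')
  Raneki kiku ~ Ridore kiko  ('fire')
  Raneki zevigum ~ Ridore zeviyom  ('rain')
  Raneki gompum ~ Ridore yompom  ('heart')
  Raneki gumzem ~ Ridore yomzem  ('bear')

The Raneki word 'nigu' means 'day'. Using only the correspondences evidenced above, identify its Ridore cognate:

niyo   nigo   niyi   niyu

zevigum ~ zeviyom — Raneki g corresponds to Ridore y between vowels (before a back vowel).
parfevu ~ parhevo, kiku ~ kiko — Raneki u corresponds to Ridore o word-finally.
Applying these to Raneki 'nigu':
  nigu → niyu   (g→y between vowels (before a back vowel))
  niyu → niyo   (u→o word-finally)
So the Ridore cognate is 'niyo'.

niyo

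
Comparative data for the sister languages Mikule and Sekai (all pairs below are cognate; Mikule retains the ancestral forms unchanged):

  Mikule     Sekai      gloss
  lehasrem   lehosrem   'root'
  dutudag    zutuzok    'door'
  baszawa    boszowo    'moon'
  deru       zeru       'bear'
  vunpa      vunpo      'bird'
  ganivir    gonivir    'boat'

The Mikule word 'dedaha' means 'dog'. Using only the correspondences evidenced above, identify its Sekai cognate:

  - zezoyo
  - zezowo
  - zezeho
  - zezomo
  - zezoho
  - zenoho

zezoho

deru ~ zeru — Mikule d corresponds to Sekai z word-initially before a front vowel.
dutudag ~ zutuzok — Mikule d corresponds to Sekai z between vowels (before a back vowel).
lehasrem ~ lehosrem, dutudag ~ zutuzok — Mikule a corresponds to Sekai o after a consonant, before a consonant other than r, m, n, p, b, f, v.
baszawa ~ boszowo, vunpa ~ vunpo — Mikule a corresponds to Sekai o word-finally.
Applying these to Mikule 'dedaha':
  dedaha → zedaha   (d→z word-initially before a front vowel)
  zedaha → zezaha   (d→z between vowels (before a back vowel))
  zezaha → zezoha   (a→o after a consonant, before a consonant other than r, m, n, p, b, f, v)
  zezoha → zezoho   (a→o word-finally)
So the Sekai cognate is 'zezoho'.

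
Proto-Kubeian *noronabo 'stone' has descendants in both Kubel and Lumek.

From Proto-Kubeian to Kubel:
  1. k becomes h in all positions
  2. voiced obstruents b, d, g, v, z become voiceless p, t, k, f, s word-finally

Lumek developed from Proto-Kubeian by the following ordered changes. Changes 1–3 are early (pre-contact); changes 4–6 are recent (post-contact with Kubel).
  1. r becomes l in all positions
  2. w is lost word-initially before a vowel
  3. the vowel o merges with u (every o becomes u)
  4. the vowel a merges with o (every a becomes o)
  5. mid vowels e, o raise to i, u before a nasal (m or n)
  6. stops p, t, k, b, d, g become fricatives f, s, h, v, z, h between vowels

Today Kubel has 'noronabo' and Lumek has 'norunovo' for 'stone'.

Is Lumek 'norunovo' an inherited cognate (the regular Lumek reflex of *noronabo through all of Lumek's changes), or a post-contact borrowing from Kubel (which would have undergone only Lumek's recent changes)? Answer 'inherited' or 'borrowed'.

borrowed

If inherited, *noronabo would pass through all of Lumek's changes:
Lumek: start from *noronabo.
  rule 1 (unconditioned shift): noronabo → nolonabo
  rule 2: no change — nolonabo
  rule 3 (vowel merger): nolonabo → nulunabu
  rule 4 (vowel merger): nulunabu → nulunobu
  rule 5: no change — nulunobu
  rule 6 (intervocalic lenition): nulunobu → nulunovu
  ⇒ Lumek nulunovu
If borrowed from Kubel 'noronabo' after the early changes, it would undergo only the recent ones:
  rule 4 (vowel merger): noronabo → noronobo
  rule 5 (pre-nasal raising): noronobo → norunobo
  rule 6 (intervocalic lenition): norunobo → norunovo
  ⇒ as a loan: norunovo
Lumek 'norunovo' matches the loan outcome 'norunovo', not the inherited 'nulunovu' — it skipped the early Lumek changes, so it was borrowed from Kubel.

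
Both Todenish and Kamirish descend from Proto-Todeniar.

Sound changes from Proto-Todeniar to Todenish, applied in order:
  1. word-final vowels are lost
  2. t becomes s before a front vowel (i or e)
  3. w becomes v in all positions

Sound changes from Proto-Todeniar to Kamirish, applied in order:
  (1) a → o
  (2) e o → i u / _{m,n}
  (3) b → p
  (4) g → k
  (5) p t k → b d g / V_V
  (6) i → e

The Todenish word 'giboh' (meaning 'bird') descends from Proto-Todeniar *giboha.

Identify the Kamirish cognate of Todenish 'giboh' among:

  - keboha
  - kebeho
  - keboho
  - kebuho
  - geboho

Kamirish: *giboha
  giboha → giboho   [vowel merger]
  giboho (rule 2 does not apply)
  giboho → gipoho   [unconditioned shift]
  gipoho → kipoho   [unconditioned shift]
  kipoho → kiboho   [intervocalic voicing]
  kiboho → keboho   [vowel merger]
  giving Kamirish keboho.
The other candidates each miss or misapply at least one Kamirish change.

keboho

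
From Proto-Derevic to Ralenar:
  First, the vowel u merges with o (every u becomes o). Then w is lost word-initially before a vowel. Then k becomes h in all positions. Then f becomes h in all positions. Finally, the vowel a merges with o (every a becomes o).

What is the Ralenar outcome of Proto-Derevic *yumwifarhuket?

yomwihorhohet

Ralenar: start from *yumwifarhuket.
  rule 1 (vowel merger): yumwifarhuket → yomwifarhoket
  rule 2: no change — yomwifarhoket
  rule 3 (unconditioned shift): yomwifarhoket → yomwifarhohet
  rule 4 (unconditioned shift): yomwifarhohet → yomwiharhohet
  rule 5 (vowel merger): yomwiharhohet → yomwihorhohet
  ⇒ Ralenar yomwihorhohet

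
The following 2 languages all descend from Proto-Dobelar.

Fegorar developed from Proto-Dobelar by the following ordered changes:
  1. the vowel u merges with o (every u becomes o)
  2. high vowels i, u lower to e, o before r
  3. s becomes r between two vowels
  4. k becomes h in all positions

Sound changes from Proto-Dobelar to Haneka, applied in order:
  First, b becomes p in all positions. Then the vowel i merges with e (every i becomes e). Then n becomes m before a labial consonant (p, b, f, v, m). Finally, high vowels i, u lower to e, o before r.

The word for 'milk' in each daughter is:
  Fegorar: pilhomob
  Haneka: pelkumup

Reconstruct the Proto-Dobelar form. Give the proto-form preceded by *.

*pilkumub

Position 5: Fegorar has o, Haneka has u. Haneka preserves u here (none of its changes turn any other segment into u), so the proto-segment is *u.
Position 4: Fegorar has h, Haneka has k. Haneka preserves k here (none of its changes turn any other segment into k), so the proto-segment is *k.
Position 8: Fegorar has b, Haneka has p. Fegorar preserves b here (none of its changes turn any other segment into b), so the proto-segment is *b.
Verify the candidate proto-form against each daughter:
Fegorar: *pilkumub > pilkomob > pilhomob  (by vowel merger, unconditioned shift)
Haneka: start from *pilkumub.
  rule 1 (unconditioned shift): pilkumub → pilkumup
  rule 2 (vowel merger): pilkumup → pelkumup
  rule 3: no change — pelkumup
  rule 4: no change — pelkumup
  ⇒ Haneka pelkumup
*pilkumub is the unique common source.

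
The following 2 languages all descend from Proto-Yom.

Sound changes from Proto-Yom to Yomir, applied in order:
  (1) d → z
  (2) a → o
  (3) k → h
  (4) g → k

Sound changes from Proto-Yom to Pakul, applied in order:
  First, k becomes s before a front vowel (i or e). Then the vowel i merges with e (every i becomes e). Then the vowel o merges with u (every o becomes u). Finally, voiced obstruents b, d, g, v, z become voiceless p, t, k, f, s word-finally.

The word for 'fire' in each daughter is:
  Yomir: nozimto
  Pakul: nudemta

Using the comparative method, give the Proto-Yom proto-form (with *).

*nodimta

Position 3: Yomir has z, Pakul has d. Pakul preserves d here (none of its changes turn any other segment into d), so the proto-segment is *d.
Position 2: Yomir has o, Pakul has u. Taking the neighbouring segments as reconstructed: Yomir o could go back to *a or *o; Pakul u could go back to *o or *u — the one source consistent with every daughter is *o.
Position 4: Yomir has i, Pakul has e. Yomir preserves i here (none of its changes turn any other segment into i), so the proto-segment is *i.
This points to *nodimta. Verify forward in each daughter:
Yomir: *nodimta
  nodimta → nozimta   [unconditioned shift]
  nozimta → nozimto   [vowel merger]
  nozimto (rule 3 does not apply)
  nozimto (rule 4 does not apply)
  giving Yomir nozimto.
Pakul: *nodimta > nodemta > nudemta  (by vowel merger, vowel merger)
*nodimta is the unique common source.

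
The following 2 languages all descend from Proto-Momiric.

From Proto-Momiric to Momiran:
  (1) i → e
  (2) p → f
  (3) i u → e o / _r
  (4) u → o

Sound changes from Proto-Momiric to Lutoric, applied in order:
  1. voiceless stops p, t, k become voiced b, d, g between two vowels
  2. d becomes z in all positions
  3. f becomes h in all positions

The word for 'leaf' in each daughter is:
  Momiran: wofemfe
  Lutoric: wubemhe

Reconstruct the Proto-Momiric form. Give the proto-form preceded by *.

*wupemfe

Position 2: Momiran has o, Lutoric has u. Lutoric preserves u here (none of its changes turn any other segment into u), so the proto-segment is *u.
Position 3: Momiran has f, Lutoric has b. Taking the neighbouring segments as reconstructed: Momiran f could go back to *p or *f; Lutoric b could go back to *p or *b — the one source consistent with every daughter is *p.
Verify the candidate proto-form against each daughter:
Momiran: *wupemfe
  wupemfe (rule 1 does not apply)
  wupemfe → wufemfe   [unconditioned shift]
  wufemfe (rule 3 does not apply)
  wufemfe → wofemfe   [vowel merger]
  giving Momiran wofemfe.
Lutoric: *wupemfe > wubemfe > wubemhe  (by intervocalic voicing, unconditioned shift)
No other proto-form is consistent with every reflex, so the reconstruction is *wupemfe.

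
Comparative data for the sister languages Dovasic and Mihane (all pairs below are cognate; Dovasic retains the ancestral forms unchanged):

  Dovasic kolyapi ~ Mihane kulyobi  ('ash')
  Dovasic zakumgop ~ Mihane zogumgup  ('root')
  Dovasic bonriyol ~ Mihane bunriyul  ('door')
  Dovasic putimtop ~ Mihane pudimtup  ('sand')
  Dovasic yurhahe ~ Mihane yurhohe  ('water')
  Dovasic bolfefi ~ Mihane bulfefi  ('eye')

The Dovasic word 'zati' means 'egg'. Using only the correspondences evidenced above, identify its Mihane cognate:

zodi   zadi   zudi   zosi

zakumgop ~ zogumgup, yurhahe ~ yurhohe — Dovasic a corresponds to Mihane o after a consonant, before a consonant other than r, m, n, p, b, f, v.
putimtop ~ pudimtup — Dovasic t corresponds to Mihane d between vowels (before a front vowel).
Applying these to Dovasic 'zati':
  zati → zoti   (a→o after a consonant, before a consonant other than r, m, n, p, b, f, v)
  zoti → zodi   (t→d between vowels (before a front vowel))
So the Mihane cognate is 'zodi'.

zodi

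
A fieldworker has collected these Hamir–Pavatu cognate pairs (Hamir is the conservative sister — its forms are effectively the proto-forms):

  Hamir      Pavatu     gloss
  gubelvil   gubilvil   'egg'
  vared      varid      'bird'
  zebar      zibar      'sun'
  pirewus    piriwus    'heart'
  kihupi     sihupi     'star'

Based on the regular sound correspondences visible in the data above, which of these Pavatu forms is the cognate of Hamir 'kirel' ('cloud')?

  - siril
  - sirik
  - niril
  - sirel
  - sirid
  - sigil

kihupi ~ sihupi — Hamir k corresponds to Pavatu s word-initially before a front vowel.
gubelvil ~ gubilvil, vared ~ varid — Hamir e corresponds to Pavatu i after a consonant, before a consonant other than r, m, n, p, b, f, v.
Applying these to Hamir 'kirel':
  kirel → sirel   (k→s word-initially before a front vowel)
  sirel → siril   (e→i after a consonant, before a consonant other than r, m, n, p, b, f, v)
So the Pavatu cognate is 'siril'.

siril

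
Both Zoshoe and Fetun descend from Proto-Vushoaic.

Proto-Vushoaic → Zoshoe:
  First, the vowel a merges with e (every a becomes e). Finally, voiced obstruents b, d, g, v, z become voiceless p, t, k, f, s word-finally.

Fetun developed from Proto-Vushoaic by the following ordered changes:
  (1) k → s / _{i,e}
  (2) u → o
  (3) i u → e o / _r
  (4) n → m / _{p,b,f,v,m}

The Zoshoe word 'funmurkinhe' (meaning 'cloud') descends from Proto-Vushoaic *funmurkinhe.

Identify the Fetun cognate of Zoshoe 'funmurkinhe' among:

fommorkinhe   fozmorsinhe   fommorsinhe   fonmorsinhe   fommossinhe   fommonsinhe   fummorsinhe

Fetun: *funmurkinhe > funmursinhe > fonmorsinhe > fommorsinhe  (by palatalisation, vowel merger, nasal place assimilation)
Among the options, 'fommorsinhe' alone shows every Fetun change applied in order.

fommorsinhe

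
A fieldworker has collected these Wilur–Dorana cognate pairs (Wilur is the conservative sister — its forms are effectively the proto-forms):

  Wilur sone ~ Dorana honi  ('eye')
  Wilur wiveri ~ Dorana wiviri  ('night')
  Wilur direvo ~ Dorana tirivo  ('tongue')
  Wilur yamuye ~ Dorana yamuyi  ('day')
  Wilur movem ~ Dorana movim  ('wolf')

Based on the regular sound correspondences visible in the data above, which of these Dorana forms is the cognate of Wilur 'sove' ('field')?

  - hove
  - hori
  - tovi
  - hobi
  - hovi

sone ~ honi — Wilur s corresponds to Dorana h word-initially before a back vowel.
sone ~ honi, yamuye ~ yamuyi — Wilur e corresponds to Dorana i word-finally.
Applying these to Wilur 'sove':
  sove → hove   (s→h word-initially before a back vowel)
  hove → hovi   (e→i word-finally)
So the Dorana cognate is 'hovi'.

hovi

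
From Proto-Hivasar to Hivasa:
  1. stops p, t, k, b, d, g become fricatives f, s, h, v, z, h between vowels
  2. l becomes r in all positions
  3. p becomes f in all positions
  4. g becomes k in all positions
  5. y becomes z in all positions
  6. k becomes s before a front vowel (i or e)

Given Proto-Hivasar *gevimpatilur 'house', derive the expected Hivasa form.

sevimfasirur

Hivasa: start from *gevimpatilur.
  rule 1 (intervocalic lenition): gevimpatilur → gevimpasilur
  rule 2 (unconditioned shift): gevimpasilur → gevimpasirur
  rule 3 (unconditioned shift): gevimpasirur → gevimfasirur
  rule 4 (unconditioned shift): gevimfasirur → kevimfasirur
  rule 5: no change — kevimfasirur
  rule 6 (palatalisation): kevimfasirur → sevimfasirur
  ⇒ Hivasa sevimfasirur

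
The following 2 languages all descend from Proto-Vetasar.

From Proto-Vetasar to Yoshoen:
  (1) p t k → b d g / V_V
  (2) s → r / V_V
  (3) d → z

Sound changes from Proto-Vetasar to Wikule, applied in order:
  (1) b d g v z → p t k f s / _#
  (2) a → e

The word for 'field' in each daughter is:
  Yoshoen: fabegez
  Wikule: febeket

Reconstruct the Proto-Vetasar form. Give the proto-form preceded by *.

*fabeked

Position 7: Yoshoen has z, Wikule has t. Taking the neighbouring segments as reconstructed: Yoshoen z could go back to *d or *z; Wikule t could go back to *t or *d — the one source consistent with every daughter is *d.
Position 5: Yoshoen has g, Wikule has k. Taking the neighbouring segments as reconstructed: Yoshoen g could go back to *k or *g; Wikule k can only go back to *k — the one source consistent with every daughter is *k.
This points to *fabeked. Verify forward in each daughter:
Yoshoen: *fabeked > fabeged > fabegez  (by intervocalic voicing, unconditioned shift)
Wikule: *fabeked
  fabeked → fabeket   [final devoicing]
  fabeket → febeket   [vowel merger]
  giving Wikule febeket.
Only *fabeked yields all of Yoshoen fabegez, Wikule febeket.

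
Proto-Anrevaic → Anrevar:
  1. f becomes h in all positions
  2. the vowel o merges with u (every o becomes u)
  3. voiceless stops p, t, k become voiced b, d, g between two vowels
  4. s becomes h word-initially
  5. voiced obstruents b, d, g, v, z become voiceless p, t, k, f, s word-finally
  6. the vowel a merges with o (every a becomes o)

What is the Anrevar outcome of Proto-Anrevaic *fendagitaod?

hendogidout

Anrevar: *fendagitaod > hendagitaod > hendagitaud > hendagidaud > hendagidaut > hendogidout  (by unconditioned shift, vowel merger, intervocalic voicing, final devoicing, vowel merger)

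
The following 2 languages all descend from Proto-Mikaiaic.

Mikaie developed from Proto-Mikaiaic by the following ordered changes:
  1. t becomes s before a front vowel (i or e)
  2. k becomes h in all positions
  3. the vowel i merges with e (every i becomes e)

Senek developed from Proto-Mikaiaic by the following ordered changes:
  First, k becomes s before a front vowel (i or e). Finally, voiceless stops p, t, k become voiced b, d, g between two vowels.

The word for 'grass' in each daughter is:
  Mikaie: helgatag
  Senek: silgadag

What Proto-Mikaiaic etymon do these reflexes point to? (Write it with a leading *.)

Position 6: Mikaie has t, Senek has d. Mikaie preserves t here (none of its changes turn any other segment into t), so the proto-segment is *t.
Position 2: Mikaie has e, Senek has i. Senek preserves i here (none of its changes turn any other segment into i), so the proto-segment is *i.
Position 1: Mikaie has h, Senek has s. Taking the neighbouring segments as reconstructed: Mikaie h could go back to *k or *h; Senek s could go back to *k or *s — the one source consistent with every daughter is *k.
Continuing position by position gives *kilgatag; check it forward:
Mikaie: start from *kilgatag.
  rule 1: no change — kilgatag
  rule 2 (unconditioned shift): kilgatag → hilgatag
  rule 3 (vowel merger): hilgatag → helgatag
  ⇒ Mikaie helgatag
Senek: start from *kilgatag.
  rule 1 (palatalisation): kilgatag → silgatag
  rule 2 (intervocalic voicing): silgatag → silgadag
  ⇒ Senek silgadag
Only *kilgatag yields all of Mikaie helgatag, Senek silgadag.

*kilgatag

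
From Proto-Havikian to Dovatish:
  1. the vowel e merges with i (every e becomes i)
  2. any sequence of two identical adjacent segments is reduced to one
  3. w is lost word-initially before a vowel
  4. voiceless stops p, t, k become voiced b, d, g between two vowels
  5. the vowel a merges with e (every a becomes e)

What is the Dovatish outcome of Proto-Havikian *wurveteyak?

Dovatish: *wurveteyak > wurvitiyak > urvitiyak > urvidiyak > urvidiyek  (by vowel merger, glide loss, intervocalic voicing, vowel merger)

urvidiyek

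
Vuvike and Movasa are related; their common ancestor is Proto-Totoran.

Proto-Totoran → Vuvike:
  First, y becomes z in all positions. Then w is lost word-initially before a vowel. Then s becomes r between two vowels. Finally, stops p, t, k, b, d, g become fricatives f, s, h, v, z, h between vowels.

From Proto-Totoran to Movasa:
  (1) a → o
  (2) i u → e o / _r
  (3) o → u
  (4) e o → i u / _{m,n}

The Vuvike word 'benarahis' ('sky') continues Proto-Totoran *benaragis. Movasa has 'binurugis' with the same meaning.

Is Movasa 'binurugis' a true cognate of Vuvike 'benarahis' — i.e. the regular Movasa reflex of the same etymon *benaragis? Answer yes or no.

Derive the expected Movasa reflex of *benaragis:
Movasa: start from *benaragis.
  rule 1 (vowel merger): benaragis → benorogis
  rule 2: no change — benorogis
  rule 3 (vowel merger): benorogis → benurugis
  rule 4 (pre-nasal raising): benurugis → binurugis
  ⇒ Movasa binurugis
Movasa 'binurugis' matches the regular reflex exactly, so the pair is cognate.

yes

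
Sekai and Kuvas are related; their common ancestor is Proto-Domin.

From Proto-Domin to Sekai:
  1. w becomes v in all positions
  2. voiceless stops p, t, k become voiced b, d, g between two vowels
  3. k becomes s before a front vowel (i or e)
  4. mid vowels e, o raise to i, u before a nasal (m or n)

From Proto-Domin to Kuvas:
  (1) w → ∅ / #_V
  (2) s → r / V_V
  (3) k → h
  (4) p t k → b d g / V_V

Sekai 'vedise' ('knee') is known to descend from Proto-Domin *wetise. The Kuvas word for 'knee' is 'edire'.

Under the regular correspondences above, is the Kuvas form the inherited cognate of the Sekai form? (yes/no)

yes

Derive the expected Kuvas reflex of *wetise:
Kuvas: *wetise > etise > etire > edire  (by glide loss, rhotacism, intervocalic voicing)
Kuvas 'edire' matches the regular reflex exactly, so the pair is cognate.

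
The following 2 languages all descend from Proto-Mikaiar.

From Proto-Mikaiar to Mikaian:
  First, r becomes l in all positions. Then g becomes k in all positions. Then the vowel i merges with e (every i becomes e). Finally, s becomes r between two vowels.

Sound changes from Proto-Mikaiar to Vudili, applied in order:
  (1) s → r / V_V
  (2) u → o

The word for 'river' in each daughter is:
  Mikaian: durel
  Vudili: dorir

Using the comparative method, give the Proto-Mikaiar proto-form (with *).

*dusir

Position 2: Mikaian has u, Vudili has o. Mikaian preserves u here (none of its changes turn any other segment into u), so the proto-segment is *u.
Position 4: Mikaian has e, Vudili has i. Vudili preserves i here (none of its changes turn any other segment into i), so the proto-segment is *i.
Continuing position by position gives *dusir; check it forward:
Mikaian: start from *dusir.
  rule 1 (unconditioned shift): dusir → dusil
  rule 2: no change — dusil
  rule 3 (vowel merger): dusil → dusel
  rule 4 (rhotacism): dusel → durel
  ⇒ Mikaian durel
Vudili: start from *dusir.
  rule 1 (rhotacism): dusir → durir
  rule 2 (vowel merger): durir → dorir
  ⇒ Vudili dorir
*dusir is the unique common source.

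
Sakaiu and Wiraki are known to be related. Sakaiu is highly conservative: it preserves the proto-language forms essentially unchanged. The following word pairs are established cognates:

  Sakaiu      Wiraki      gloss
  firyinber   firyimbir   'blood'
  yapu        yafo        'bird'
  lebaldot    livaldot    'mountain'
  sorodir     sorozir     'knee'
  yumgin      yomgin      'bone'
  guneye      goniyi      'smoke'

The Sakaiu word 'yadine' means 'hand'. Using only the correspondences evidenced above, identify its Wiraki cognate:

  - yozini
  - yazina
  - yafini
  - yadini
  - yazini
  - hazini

yazini

sorodir ~ sorozir — Sakaiu d corresponds to Wiraki z between vowels (before a front vowel).
guneye ~ goniyi — Sakaiu e corresponds to Wiraki i word-finally.
Applying these to Sakaiu 'yadine':
  yadine → yazine   (d→z between vowels (before a front vowel))
  yazine → yazini   (e→i word-finally)
So the Wiraki cognate is 'yazini'.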